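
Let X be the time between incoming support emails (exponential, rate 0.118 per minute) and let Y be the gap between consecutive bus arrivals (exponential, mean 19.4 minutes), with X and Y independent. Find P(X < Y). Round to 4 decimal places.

λ_1 = 0.118, λ_2 = 1/19.4 = 0.0515464.
For independent exponentials, P(X < Y) = λ_1/(λ_1+λ_2) = 0.118/0.169546 ≈ 0.6960.

0.6960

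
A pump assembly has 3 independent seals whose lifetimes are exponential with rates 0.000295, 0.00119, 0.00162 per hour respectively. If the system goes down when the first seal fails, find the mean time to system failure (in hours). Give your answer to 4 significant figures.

The time to first failure is exponential with rate Σλ = 0.000295 + 0.00119 + 0.00162 = 0.003105.
E[min] = 1/Σλ = 1/0.003105 = 322.061 hours.

322.1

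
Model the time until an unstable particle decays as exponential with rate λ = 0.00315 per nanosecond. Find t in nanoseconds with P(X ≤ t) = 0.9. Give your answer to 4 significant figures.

Set 1 − e^(−λt) = 0.9, so t = −ln(0.1)/λ = 2.3026/0.00315 ≈ 730.979 nanoseconds.

731.0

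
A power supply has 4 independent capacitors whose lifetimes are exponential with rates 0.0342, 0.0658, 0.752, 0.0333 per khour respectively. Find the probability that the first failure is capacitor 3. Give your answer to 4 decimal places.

0.8494

The time to first failure is exponential with rate Σλ = 0.0342 + 0.0658 + 0.752 + 0.0333 = 0.8853.
P(capacitor 3 first) = λ_3/Σλ = 0.752/0.8853 ≈ 0.8494.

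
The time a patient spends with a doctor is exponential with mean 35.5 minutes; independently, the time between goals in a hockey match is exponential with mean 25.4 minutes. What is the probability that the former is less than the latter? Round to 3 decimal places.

λ_1 = 1/35.5 = 0.028169, λ_2 = 1/25.4 = 0.0393701.
For independent exponentials, P(the former < the latter) = λ_1/(λ_1+λ_2) = 0.028169/0.0675391 ≈ 0.417.

0.417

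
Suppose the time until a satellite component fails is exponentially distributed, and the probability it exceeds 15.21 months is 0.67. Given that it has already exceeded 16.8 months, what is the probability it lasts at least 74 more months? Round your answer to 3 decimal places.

0.143

From e^(−λ·15.21) = 0.67, λ = −ln(0.67)/15.21 = 0.0263299.
Memoryless: P(X > 16.8+74 | X > 16.8) = P(X > 74) = e^(−0.0263299·74) ≈ 0.143.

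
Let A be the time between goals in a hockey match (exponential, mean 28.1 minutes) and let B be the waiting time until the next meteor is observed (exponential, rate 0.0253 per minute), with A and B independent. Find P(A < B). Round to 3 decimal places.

λ_1 = 1/28.1 = 0.0355872, λ_2 = 0.0253.
For independent exponentials, P(A < B) = λ_1/(λ_1+λ_2) = 0.0355872/0.0608872 ≈ 0.584.

0.584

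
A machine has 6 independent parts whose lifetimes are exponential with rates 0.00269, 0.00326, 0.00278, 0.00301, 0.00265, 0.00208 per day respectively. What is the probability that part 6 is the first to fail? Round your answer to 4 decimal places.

0.1263

The time to first failure is exponential with rate Σλ = 0.00269 + 0.00326 + 0.00278 + 0.00301 + 0.00265 + 0.00208 = 0.01647.
P(part 6 first) = λ_6/Σλ = 0.00208/0.01647 ≈ 0.1263.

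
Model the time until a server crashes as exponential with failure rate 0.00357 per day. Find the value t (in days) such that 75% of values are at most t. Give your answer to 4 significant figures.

Set 1 − e^(−λt) = 0.75, so t = −ln(0.25)/λ = 1.3863/0.00357 ≈ 388.318 days.

388.3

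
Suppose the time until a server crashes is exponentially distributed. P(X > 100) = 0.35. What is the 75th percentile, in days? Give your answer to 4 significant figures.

e^(−λ·100) = 0.35 ⇒ λ = −ln(0.35)/100 = 0.0104982.
75th percentile: 1 − e^(−λt) = 0.75, t = −ln(0.25)/λ = 132.05 days.

132.1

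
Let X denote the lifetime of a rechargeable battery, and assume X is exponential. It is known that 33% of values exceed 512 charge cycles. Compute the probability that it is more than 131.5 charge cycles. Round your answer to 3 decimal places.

0.752

e^(−λ·512) = 0.33 ⇒ λ = −ln(0.33)/512 = 0.00216536.
P(X > 131.5) = e^(−0.00216536·131.5) = e^(−0.28474) ≈ 0.752.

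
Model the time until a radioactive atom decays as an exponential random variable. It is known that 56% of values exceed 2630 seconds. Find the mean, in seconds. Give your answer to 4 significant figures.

4536

e^(−λ·2630) = 0.56 ⇒ λ = −ln(0.56)/2630 = 0.000220463.
Mean = 1/λ = 4535.9 seconds.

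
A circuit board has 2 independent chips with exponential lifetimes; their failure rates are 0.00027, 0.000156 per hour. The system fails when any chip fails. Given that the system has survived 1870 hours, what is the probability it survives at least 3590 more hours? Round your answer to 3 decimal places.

0.217

Time to first failure ~ Exp(Σλ) with Σλ = 0.000426.
By memorylessness, P(T > 1870+3590 | T > 1870) = P(T > 3590) = e^(−0.000426·3590) ≈ 0.217.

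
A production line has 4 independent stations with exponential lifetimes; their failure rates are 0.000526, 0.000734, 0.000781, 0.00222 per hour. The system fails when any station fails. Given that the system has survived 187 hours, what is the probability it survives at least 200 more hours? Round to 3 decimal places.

Time to first failure ~ Exp(Σλ) with Σλ = 0.004261.
By memorylessness, P(T > 187+200 | T > 187) = P(T > 200) = e^(−0.004261·200) ≈ 0.426.

0.426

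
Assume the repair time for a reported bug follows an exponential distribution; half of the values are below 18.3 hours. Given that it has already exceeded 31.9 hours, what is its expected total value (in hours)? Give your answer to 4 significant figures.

58.30

For an exponential, median = ln(2)/λ, so λ = ln 2 / 18.3 = 0.0378769 per hour.
By memorylessness, E[X | X > 31.9] = 31.9 + 1/λ = 31.9 + 26.4013 = 58.3013 hours.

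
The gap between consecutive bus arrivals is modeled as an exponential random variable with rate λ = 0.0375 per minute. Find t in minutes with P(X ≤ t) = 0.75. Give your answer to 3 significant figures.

Set 1 − e^(−λt) = 0.75, so t = −ln(0.25)/λ = 1.3863/0.0375 ≈ 36.9678 minutes.

37.0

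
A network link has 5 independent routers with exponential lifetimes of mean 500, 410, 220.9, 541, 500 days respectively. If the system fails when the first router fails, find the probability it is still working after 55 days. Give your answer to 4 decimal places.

0.4942

The first failure time is exponential with rate Σλ_i = 1/500 + 1/410 + 1/220.9 + 1/541 + 1/500 = 0.0128144 per day.
P(min > 55) = e^(−0.0128144·55) = e^(−0.70479) ≈ 0.4942.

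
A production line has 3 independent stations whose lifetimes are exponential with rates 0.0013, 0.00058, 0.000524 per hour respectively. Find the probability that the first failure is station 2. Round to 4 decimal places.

0.2413

The time to first failure is exponential with rate Σλ = 0.0013 + 0.00058 + 0.000524 = 0.002404.
P(station 2 first) = λ_2/Σλ = 0.00058/0.002404 ≈ 0.2413.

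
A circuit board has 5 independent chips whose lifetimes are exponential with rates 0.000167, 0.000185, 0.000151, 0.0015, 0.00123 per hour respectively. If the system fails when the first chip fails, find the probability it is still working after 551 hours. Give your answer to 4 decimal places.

0.1684

The time to first failure is exponential with rate Σλ = 0.000167 + 0.000185 + 0.000151 + 0.0015 + 0.00123 = 0.003233.
P(min > 551) = e^(−0.003233·551) = e^(−1.7814) ≈ 0.1684.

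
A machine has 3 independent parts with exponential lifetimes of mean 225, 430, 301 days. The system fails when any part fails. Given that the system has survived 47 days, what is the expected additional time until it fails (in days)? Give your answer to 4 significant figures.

99.09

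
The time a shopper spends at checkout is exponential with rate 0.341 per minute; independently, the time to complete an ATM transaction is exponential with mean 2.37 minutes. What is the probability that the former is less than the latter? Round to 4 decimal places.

λ_1 = 0.341, λ_2 = 1/2.37 = 0.421941.
For independent exponentials, P(the former < the latter) = λ_1/(λ_1+λ_2) = 0.341/0.762941 ≈ 0.4470.

0.4470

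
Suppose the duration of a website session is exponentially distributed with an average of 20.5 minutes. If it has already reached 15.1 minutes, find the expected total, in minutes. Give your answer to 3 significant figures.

35.6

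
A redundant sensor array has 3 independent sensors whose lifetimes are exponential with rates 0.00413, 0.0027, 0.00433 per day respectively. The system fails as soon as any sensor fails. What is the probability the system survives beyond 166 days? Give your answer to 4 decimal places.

0.1568

The time to first failure is exponential with rate Σλ = 0.00413 + 0.0027 + 0.00433 = 0.01116.
P(min > 166) = e^(−0.01116·166) = e^(−1.8526) ≈ 0.1568.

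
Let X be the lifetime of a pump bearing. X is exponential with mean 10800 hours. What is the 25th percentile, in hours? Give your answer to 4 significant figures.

The rate is λ = 1/10800 = 0.0000925926 per hour.
Set 1 − e^(−λt) = 0.25, so t = −ln(0.75)/λ = 0.28768/0.0000925926 ≈ 3106.97 hours.

3107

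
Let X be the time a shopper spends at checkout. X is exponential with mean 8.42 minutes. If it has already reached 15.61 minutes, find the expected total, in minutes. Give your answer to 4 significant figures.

The rate is λ = 1/8.42 = 0.118765 per minute.
By memorylessness, E[X | X > 15.61] = 15.61 + 1/λ = 15.61 + 8.42 = 24.03 minutes.

24.03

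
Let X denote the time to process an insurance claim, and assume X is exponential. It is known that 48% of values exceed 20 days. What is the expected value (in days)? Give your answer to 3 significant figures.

e^(−λ·20) = 0.48 ⇒ λ = −ln(0.48)/20 = 0.0366985.
Mean = 1/λ = 27.2491 days.

27.2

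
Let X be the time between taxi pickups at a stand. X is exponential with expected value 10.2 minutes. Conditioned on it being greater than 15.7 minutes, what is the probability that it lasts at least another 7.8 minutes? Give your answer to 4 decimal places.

0.4655

The rate is λ = 1/10.2 = 0.0980392 per minute.
P(X > s+t | X > s) = e^(−λ(s+t))/e^(−λs) = e^(−λt), independent of s = 15.7.
P(X > 7.8) = e^(−0.76471) ≈ 0.4655.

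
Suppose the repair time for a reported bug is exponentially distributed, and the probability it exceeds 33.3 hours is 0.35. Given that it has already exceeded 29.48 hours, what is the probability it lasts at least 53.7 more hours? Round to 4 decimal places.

From e^(−λ·33.3) = 0.35, λ = −ln(0.35)/33.3 = 0.0315262.
Memoryless: P(X > 29.48+53.7 | X > 29.48) = P(X > 53.7) = e^(−0.0315262·53.7) ≈ 0.1840.

0.1840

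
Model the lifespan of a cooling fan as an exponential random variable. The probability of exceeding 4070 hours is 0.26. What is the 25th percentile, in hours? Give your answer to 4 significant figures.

869.2

e^(−λ·4070) = 0.26 ⇒ λ = −ln(0.26)/4070 = 0.000330976.
25th percentile: 1 − e^(−λt) = 0.25, t = −ln(0.75)/λ = 869.192 hours.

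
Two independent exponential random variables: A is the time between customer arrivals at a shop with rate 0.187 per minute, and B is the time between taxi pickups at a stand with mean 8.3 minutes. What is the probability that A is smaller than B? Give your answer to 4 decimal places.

0.6082

λ_1 = 0.187, λ_2 = 1/8.3 = 0.120482.
For independent exponentials, P(A < B) = λ_1/(λ_1+λ_2) = 0.187/0.307482 ≈ 0.6082.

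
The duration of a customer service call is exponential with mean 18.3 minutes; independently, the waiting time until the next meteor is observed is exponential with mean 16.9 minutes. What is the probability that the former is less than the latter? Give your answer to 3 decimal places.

0.480

λ_1 = 1/18.3 = 0.0546448, λ_2 = 1/16.9 = 0.0591716.
For independent exponentials, P(the former < the latter) = λ_1/(λ_1+λ_2) = 0.0546448/0.113816 ≈ 0.480.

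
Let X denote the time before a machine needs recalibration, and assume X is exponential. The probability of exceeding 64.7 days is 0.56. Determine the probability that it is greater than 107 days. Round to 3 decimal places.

e^(−λ·64.7) = 0.56 ⇒ λ = −ln(0.56)/64.7 = 0.00896165.
P(X > 107) = e^(−0.00896165·107) = e^(−0.9589) ≈ 0.383.

0.383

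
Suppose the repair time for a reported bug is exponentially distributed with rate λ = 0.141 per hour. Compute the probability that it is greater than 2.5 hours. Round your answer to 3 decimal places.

P(X > 2.5) = e^(−λ·2.5) = e^(−0.3525) ≈ 0.703.

0.703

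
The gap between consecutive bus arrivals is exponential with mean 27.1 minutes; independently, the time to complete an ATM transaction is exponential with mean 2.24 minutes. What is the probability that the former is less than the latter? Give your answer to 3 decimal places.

λ_1 = 1/27.1 = 0.0369004, λ_2 = 1/2.24 = 0.446429.
For independent exponentials, P(the former < the latter) = λ_1/(λ_1+λ_2) = 0.0369004/0.483329 ≈ 0.076.

0.076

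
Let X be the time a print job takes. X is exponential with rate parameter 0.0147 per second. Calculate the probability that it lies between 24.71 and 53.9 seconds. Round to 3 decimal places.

0.243

P(24.71 < X < 53.9) = e^(−λ·24.71) − e^(−λ·53.9) = 0.69542 − 0.45279 ≈ 0.243.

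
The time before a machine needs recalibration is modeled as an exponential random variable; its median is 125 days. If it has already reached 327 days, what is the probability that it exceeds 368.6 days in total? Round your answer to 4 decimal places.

For an exponential, median = ln(2)/λ, so λ = ln 2 / 125 = 0.00554518 per day.
P(X > s+t | X > s) = e^(−λ(s+t))/e^(−λs) = e^(−λt), independent of s = 327.
P(X > 41.6) = e^(−0.23068) ≈ 0.7940.

0.7940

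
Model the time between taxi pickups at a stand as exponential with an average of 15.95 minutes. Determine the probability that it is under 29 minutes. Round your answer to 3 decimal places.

The rate is λ = 1/15.95 = 0.0626959 per minute.
P(X ≤ 29) = 1 − e^(−λ·29) = 1 − e^(−1.8182) ≈ 0.838.

0.838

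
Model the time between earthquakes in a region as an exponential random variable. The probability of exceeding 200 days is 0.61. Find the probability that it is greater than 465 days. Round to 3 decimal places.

0.317

e^(−λ·200) = 0.61 ⇒ λ = −ln(0.61)/200 = 0.00247148.
P(X > 465) = e^(−0.00247148·465) = e^(−1.1492) ≈ 0.317.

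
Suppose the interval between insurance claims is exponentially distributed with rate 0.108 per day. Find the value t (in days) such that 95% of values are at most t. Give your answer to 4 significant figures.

27.74

Set 1 − e^(−λt) = 0.95, so t = −ln(0.05)/λ = 2.9957/0.108 ≈ 27.7383 days.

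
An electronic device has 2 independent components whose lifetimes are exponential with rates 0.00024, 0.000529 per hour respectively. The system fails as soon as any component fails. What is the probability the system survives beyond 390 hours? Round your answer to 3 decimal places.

The time to first failure is exponential with rate Σλ = 0.00024 + 0.000529 = 0.000769.
P(min > 390) = e^(−0.000769·390) = e^(−0.29991) ≈ 0.741.

0.741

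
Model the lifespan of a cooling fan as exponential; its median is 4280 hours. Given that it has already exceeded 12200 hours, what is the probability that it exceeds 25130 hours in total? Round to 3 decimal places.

For an exponential, median = ln(2)/λ, so λ = ln 2 / 4280 = 0.00016195 per hour.
P(X > s+t | X > s) = e^(−λ(s+t))/e^(−λs) = e^(−λt), independent of s = 12200.
P(X > 12930) = e^(−2.094) ≈ 0.123.

0.123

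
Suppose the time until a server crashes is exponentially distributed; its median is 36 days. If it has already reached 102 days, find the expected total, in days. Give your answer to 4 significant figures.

For an exponential, median = ln(2)/λ, so λ = ln 2 / 36 = 0.0192541 per day.
By memorylessness, E[X | X > 102] = 102 + 1/λ = 102 + 51.937 = 153.937 days.

153.9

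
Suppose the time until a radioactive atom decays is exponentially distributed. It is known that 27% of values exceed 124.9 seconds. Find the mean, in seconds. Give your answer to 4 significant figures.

95.39

e^(−λ·124.9) = 0.27 ⇒ λ = −ln(0.27)/124.9 = 0.0104831.
Mean = 1/λ = 95.3921 seconds.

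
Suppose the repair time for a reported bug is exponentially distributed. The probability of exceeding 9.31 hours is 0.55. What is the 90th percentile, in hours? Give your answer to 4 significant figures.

e^(−λ·9.31) = 0.55 ⇒ λ = −ln(0.55)/9.31 = 0.0642145.
90th percentile: 1 − e^(−λt) = 0.9, t = −ln(0.1)/λ = 35.8577 hours.

35.86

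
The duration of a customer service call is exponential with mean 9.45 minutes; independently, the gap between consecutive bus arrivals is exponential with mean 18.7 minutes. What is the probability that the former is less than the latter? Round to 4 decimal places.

λ_1 = 1/9.45 = 0.10582, λ_2 = 1/18.7 = 0.0534759.
For independent exponentials, P(the former < the latter) = λ_1/(λ_1+λ_2) = 0.10582/0.159296 ≈ 0.6643.

0.6643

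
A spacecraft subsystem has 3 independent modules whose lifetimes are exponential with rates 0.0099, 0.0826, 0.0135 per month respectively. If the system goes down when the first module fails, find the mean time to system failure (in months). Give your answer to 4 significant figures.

9.434

The time to first failure is exponential with rate Σλ = 0.0099 + 0.0826 + 0.0135 = 0.106.
E[min] = 1/Σλ = 1/0.106 = 9.43396 months.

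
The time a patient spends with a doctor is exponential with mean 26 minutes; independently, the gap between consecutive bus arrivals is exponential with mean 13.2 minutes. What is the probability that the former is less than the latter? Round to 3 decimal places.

λ_1 = 1/26 = 0.0384615, λ_2 = 1/13.2 = 0.0757576.
For independent exponentials, P(the former < the latter) = λ_1/(λ_1+λ_2) = 0.0384615/0.114219 ≈ 0.337.

0.337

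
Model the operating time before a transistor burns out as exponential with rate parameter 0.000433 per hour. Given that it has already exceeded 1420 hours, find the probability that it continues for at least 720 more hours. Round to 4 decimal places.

0.7322

The exponential is memoryless, so the remaining time is again Exp(λ): the condition X > 1420 is irrelevant.
P(X > 720) = e^(−0.31176) ≈ 0.7322.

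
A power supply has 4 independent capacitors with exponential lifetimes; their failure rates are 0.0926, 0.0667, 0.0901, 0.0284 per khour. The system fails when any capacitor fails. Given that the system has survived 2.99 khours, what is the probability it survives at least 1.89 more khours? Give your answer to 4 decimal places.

Time to first failure ~ Exp(Σλ) with Σλ = 0.2778.
By memorylessness, P(T > 2.99+1.89 | T > 2.99) = P(T > 1.89) = e^(−0.2778·1.89) ≈ 0.5915.

0.5915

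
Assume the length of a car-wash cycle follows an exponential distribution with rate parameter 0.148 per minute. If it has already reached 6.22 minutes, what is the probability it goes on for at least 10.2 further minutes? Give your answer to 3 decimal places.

0.221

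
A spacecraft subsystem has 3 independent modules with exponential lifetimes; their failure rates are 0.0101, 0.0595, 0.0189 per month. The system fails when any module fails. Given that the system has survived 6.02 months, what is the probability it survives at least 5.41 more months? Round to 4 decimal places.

Time to first failure ~ Exp(Σλ) with Σλ = 0.0885.
By memorylessness, P(T > 6.02+5.41 | T > 6.02) = P(T > 5.41) = e^(−0.0885·5.41) ≈ 0.6195.

0.6195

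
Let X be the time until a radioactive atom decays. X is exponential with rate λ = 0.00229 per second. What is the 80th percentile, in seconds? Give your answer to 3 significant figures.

Set 1 − e^(−λt) = 0.8, so t = −ln(0.2)/λ = 1.6094/0.00229 ≈ 702.811 seconds.

703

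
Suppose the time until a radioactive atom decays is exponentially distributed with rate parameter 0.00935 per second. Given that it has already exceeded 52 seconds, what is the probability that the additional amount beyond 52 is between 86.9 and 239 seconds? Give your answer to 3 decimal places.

Memoryless: the residual past 52 is again Exp(λ).
P(86.9 < residual < 239) = e^(−λ·86.9) − e^(−λ·239) = 0.44374 − 0.10703 ≈ 0.337.

0.337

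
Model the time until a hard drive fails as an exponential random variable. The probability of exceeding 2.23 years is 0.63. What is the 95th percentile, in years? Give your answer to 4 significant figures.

e^(−λ·2.23) = 0.63 ⇒ λ = −ln(0.63)/2.23 = 0.207191.
95th percentile: 1 − e^(−λt) = 0.95, t = −ln(0.05)/λ = 14.4588 years.

14.46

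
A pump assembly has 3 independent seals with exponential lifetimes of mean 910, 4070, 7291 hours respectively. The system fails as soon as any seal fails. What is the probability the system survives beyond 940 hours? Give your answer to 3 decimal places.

0.248

The first failure time is exponential with rate Σλ_i = 1/910 + 1/4070 + 1/7291 = 0.00148176 per hour.
P(min > 940) = e^(−0.00148176·940) = e^(−1.3929) ≈ 0.248.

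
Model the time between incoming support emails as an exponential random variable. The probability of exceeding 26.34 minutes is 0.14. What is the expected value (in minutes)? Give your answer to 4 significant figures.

13.40

e^(−λ·26.34) = 0.14 ⇒ λ = −ln(0.14)/26.34 = 0.0746436.
Mean = 1/λ = 13.397 minutes.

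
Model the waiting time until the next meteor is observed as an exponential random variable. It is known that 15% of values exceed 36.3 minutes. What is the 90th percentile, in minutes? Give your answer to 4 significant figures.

44.06

e^(−λ·36.3) = 0.15 ⇒ λ = −ln(0.15)/36.3 = 0.0522623.
90th percentile: 1 − e^(−λt) = 0.9, t = −ln(0.1)/λ = 44.0583 minutes.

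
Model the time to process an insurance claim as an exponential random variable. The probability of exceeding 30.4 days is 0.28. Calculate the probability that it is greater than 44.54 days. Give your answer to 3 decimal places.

e^(−λ·30.4) = 0.28 ⇒ λ = −ln(0.28)/30.4 = 0.0418739.
P(X > 44.54) = e^(−0.0418739·44.54) = e^(−1.8651) ≈ 0.155.

0.155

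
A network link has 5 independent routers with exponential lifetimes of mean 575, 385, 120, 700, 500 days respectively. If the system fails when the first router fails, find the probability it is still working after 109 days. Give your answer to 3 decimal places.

0.173

The first failure time is exponential with rate Σλ_i = 1/575 + 1/385 + 1/120 + 1/700 + 1/500 = 0.0160984 per day.
P(min > 109) = e^(−0.0160984·109) = e^(−1.7547) ≈ 0.173.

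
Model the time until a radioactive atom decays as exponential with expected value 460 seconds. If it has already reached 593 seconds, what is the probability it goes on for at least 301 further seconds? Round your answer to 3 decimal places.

The rate is λ = 1/460 = 0.00217391 per second.
By the memoryless property, P(X > 593+301 | X > 593) = P(X > 301).
P(X > 301) = e^(−0.65435) ≈ 0.520.

0.520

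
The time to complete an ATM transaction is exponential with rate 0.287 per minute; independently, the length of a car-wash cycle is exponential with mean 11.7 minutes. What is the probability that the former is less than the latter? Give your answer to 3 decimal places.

0.771

λ_1 = 0.287, λ_2 = 1/11.7 = 0.0854701.
For independent exponentials, P(the former < the latter) = λ_1/(λ_1+λ_2) = 0.287/0.37247 ≈ 0.771.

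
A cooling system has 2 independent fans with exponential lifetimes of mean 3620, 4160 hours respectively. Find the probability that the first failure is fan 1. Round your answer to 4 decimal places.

0.5347

Rates: λ_i = 1/mean_i → 0.000276243, 0.000240385; Σλ = 0.000516628.
P(fan 1 first) = λ_1/Σλ = 0.000276243/0.000516628 ≈ 0.5347.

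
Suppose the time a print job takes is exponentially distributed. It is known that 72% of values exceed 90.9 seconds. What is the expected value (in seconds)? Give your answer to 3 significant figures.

277

e^(−λ·90.9) = 0.72 ⇒ λ = −ln(0.72)/90.9 = 0.00361391.
Mean = 1/λ = 276.709 seconds.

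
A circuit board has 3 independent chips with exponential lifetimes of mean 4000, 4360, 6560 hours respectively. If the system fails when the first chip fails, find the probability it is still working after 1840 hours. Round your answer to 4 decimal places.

The first failure time is exponential with rate Σλ_i = 1/4000 + 1/4360 + 1/6560 = 0.000631797 per hour.
P(min > 1840) = e^(−0.000631797·1840) = e^(−1.1625) ≈ 0.3127.

0.3127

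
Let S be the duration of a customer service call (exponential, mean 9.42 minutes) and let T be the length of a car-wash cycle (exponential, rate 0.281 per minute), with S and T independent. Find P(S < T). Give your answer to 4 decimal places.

λ_1 = 1/9.42 = 0.106157, λ_2 = 0.281.
For independent exponentials, P(S < T) = λ_1/(λ_1+λ_2) = 0.106157/0.387157 ≈ 0.2742.

0.2742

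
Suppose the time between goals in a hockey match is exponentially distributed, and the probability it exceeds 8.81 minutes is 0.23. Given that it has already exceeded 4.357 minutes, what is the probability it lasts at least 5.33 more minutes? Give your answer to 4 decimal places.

0.4110

From e^(−λ·8.81) = 0.23, λ = −ln(0.23)/8.81 = 0.166819.
Memoryless: P(X > 4.357+5.33 | X > 4.357) = P(X > 5.33) = e^(−0.166819·5.33) ≈ 0.4110.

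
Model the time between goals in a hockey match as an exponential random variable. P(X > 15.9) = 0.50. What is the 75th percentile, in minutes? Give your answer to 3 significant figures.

31.8

e^(−λ·15.9) = 0.50 ⇒ λ = −ln(0.50)/15.9 = 0.0435942.
75th percentile: 1 − e^(−λt) = 0.75, t = −ln(0.25)/λ = 31.8 minutes.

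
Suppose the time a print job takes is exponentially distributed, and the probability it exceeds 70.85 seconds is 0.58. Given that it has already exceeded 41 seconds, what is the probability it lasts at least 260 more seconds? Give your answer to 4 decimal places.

0.1355

From e^(−λ·70.85) = 0.58, λ = −ln(0.58)/70.85 = 0.00768846.
Memoryless: P(X > 41+260 | X > 41) = P(X > 260) = e^(−0.00768846·260) ≈ 0.1355.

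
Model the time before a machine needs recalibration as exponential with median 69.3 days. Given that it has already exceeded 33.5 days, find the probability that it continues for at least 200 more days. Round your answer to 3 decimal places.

0.135

For an exponential, median = ln(2)/λ, so λ = ln 2 / 69.3 = 0.0100021 per day.
P(X > s+t | X > s) = e^(−λ(s+t))/e^(−λs) = e^(−λt), independent of s = 33.5.
P(X > 200) = e^(−2.0004) ≈ 0.135.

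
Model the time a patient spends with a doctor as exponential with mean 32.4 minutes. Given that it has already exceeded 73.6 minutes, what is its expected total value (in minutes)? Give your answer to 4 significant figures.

The rate is λ = 1/32.4 = 0.0308642 per minute.
By memorylessness, E[X | X > 73.6] = 73.6 + 1/λ = 73.6 + 32.4 = 106 minutes.

106.0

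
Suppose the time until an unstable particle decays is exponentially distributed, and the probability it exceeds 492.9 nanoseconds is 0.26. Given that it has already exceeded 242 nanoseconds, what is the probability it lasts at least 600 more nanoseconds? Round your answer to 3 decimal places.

0.194

From e^(−λ·492.9) = 0.26, λ = −ln(0.26)/492.9 = 0.00273296.
Memoryless: P(X > 242+600 | X > 242) = P(X > 600) = e^(−0.00273296·600) ≈ 0.194.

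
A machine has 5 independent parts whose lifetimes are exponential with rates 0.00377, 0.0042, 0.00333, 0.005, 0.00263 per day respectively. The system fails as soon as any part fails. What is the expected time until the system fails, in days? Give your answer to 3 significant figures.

The time to first failure is exponential with rate Σλ = 0.00377 + 0.0042 + 0.00333 + 0.005 + 0.00263 = 0.01893.
E[min] = 1/Σλ = 1/0.01893 = 52.8262 days.

52.8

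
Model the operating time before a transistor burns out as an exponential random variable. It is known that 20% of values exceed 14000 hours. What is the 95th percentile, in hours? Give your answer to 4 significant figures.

26060

e^(−λ·14000) = 0.20 ⇒ λ = −ln(0.20)/14000 = 0.00011496.
95th percentile: 1 − e^(−λt) = 0.95, t = −ln(0.05)/λ = 26058.9 hours.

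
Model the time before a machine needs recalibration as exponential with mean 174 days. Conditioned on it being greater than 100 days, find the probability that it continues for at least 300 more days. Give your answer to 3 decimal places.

0.178

The rate is λ = 1/174 = 0.00574713 per day.
The exponential is memoryless, so the remaining time is again Exp(λ): the condition X > 100 is irrelevant.
P(X > 300) = e^(−1.7241) ≈ 0.178.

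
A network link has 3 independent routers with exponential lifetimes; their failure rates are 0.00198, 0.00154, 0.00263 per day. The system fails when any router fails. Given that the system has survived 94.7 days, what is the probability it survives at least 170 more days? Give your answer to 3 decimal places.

0.352

Time to first failure ~ Exp(Σλ) with Σλ = 0.00615.
By memorylessness, P(T > 94.7+170 | T > 94.7) = P(T > 170) = e^(−0.00615·170) ≈ 0.352.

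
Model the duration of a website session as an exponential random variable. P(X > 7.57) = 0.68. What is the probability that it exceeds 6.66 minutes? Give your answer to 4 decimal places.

0.7123

e^(−λ·7.57) = 0.68 ⇒ λ = −ln(0.68)/7.57 = 0.0509462.
P(X > 6.66) = e^(−0.0509462·6.66) = e^(−0.3393) ≈ 0.7123.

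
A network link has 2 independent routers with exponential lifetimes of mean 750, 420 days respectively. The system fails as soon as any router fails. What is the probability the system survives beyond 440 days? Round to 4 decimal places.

0.1951

The first failure time is exponential with rate Σλ_i = 1/750 + 1/420 = 0.00371429 per day.
P(min > 440) = e^(−0.00371429·440) = e^(−1.6343) ≈ 0.1951.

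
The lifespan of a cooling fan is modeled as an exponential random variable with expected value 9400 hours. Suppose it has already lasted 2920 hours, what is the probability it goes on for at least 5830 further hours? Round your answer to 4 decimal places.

0.5378

The rate is λ = 1/9400 = 0.000106383 per hour.
P(X > s+t | X > s) = e^(−λ(s+t))/e^(−λs) = e^(−λt), independent of s = 2920.
P(X > 5830) = e^(−0.62021) ≈ 0.5378.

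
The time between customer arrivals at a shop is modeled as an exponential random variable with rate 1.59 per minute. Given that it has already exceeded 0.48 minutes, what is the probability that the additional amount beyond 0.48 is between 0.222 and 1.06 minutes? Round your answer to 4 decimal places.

0.5172

Memoryless: the residual past 0.48 is again Exp(λ).
P(0.222 < residual < 1.06) = e^(−λ·0.222) − e^(−λ·1.06) = 0.70259 − 0.18537 ≈ 0.5172.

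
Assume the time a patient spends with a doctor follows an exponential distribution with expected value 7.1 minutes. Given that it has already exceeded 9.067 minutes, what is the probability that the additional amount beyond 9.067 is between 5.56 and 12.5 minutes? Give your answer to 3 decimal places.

0.285

The rate is λ = 1/7.1 = 0.140845 per minute.
Memoryless: the residual past 9.067 is again Exp(λ).
P(5.56 < residual < 12.5) = e^(−λ·5.56) − e^(−λ·12.5) = 0.45699 − 0.17195 ≈ 0.285.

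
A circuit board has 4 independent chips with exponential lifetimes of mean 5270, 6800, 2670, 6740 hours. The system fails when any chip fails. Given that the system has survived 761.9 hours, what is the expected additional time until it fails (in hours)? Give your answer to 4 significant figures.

1163

First-failure rate Σλ = 1/5270 + 1/6800 + 1/2670 + 1/6740 = 0.000859712.
By memorylessness the expected residual is 1/Σλ = 1163.18 hours, regardless of the 761.9 already elapsed.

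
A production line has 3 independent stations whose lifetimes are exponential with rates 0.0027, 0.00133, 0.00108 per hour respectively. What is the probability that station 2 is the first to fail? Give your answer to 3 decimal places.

0.260

The time to first failure is exponential with rate Σλ = 0.0027 + 0.00133 + 0.00108 = 0.00511.
P(station 2 first) = λ_2/Σλ = 0.00133/0.00511 ≈ 0.260.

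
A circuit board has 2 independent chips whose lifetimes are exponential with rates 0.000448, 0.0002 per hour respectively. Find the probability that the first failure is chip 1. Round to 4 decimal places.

The time to first failure is exponential with rate Σλ = 0.000448 + 0.0002 = 0.000648.
P(chip 1 first) = λ_1/Σλ = 0.000448/0.000648 ≈ 0.6914.

0.6914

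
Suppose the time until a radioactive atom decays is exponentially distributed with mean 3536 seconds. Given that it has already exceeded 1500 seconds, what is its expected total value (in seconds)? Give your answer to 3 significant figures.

The rate is λ = 1/3536 = 0.000282805 per second.
By memorylessness, E[X | X > 1500] = 1500 + 1/λ = 1500 + 3536 = 5036 seconds.

5040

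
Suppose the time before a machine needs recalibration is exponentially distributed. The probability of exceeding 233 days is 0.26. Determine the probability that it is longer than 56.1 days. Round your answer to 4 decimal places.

0.7230

e^(−λ·233) = 0.26 ⇒ λ = −ln(0.26)/233 = 0.00578143.
P(X > 56.1) = e^(−0.00578143·56.1) = e^(−0.32434) ≈ 0.7230.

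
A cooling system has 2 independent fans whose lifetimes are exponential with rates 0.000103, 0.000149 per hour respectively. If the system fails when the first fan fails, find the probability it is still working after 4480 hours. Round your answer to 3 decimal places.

The time to first failure is exponential with rate Σλ = 0.000103 + 0.000149 = 0.000252.
P(min > 4480) = e^(−0.000252·4480) = e^(−1.129) ≈ 0.323.

0.323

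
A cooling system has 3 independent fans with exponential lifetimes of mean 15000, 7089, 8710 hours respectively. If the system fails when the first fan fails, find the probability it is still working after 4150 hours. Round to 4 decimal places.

0.2622

The first failure time is exponential with rate Σλ_i = 1/15000 + 1/7089 + 1/8710 = 0.000322541 per hour.
P(min > 4150) = e^(−0.000322541·4150) = e^(−1.3385) ≈ 0.2622.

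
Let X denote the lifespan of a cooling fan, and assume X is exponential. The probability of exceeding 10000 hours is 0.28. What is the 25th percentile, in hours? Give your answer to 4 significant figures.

2260

e^(−λ·10000) = 0.28 ⇒ λ = −ln(0.28)/10000 = 0.000127297.
25th percentile: 1 − e^(−λt) = 0.25, t = −ln(0.75)/λ = 2259.94 hours.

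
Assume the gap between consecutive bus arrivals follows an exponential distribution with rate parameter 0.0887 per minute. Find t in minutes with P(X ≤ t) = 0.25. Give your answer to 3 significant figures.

3.24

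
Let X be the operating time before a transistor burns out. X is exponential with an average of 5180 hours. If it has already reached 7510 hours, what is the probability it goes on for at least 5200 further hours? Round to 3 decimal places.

The rate is λ = 1/5180 = 0.00019305 per hour.
The exponential is memoryless, so the remaining time is again Exp(λ): the condition X > 7510 is irrelevant.
P(X > 5200) = e^(−1.0039) ≈ 0.366.

0.366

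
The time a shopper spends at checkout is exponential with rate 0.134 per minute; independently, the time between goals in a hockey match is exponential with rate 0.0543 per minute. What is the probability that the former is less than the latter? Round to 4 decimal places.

λ_1 = 0.134, λ_2 = 0.0543.
For independent exponentials, P(the former < the latter) = λ_1/(λ_1+λ_2) = 0.134/0.1883 ≈ 0.7116.

0.7116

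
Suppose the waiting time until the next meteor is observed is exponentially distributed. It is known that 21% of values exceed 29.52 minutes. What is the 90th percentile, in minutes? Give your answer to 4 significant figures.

43.55

e^(−λ·29.52) = 0.21 ⇒ λ = −ln(0.21)/29.52 = 0.0528675.
90th percentile: 1 − e^(−λt) = 0.9, t = −ln(0.1)/λ = 43.5539 minutes.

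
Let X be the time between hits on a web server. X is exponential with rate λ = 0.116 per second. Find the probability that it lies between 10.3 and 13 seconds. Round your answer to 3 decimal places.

0.081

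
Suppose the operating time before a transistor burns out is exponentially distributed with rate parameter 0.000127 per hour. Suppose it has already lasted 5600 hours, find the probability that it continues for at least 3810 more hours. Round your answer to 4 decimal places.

The exponential is memoryless, so the remaining time is again Exp(λ): the condition X > 5600 is irrelevant.
P(X > 3810) = e^(−0.48387) ≈ 0.6164.

0.6164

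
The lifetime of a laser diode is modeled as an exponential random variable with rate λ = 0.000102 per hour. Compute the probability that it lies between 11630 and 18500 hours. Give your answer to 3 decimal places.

0.154

P(11630 < X < 18500) = e^(−λ·11630) − e^(−λ·18500) = 0.30536 − 0.15153 ≈ 0.154.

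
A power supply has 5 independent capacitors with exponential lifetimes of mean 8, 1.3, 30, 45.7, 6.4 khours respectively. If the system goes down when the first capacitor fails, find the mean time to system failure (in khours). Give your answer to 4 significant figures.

0.9044

The first failure time is exponential with rate Σλ_i = 1/8 + 1/1.3 + 1/30 + 1/45.7 + 1/6.4 = 1.1057 per khour.
E[min] = 1/Σλ = 1/1.1057 = 0.904408 khours.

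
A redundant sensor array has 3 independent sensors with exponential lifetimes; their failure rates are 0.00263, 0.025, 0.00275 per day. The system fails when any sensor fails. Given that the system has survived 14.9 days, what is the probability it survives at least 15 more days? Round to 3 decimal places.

Time to first failure ~ Exp(Σλ) with Σλ = 0.03038.
By memorylessness, P(T > 14.9+15 | T > 14.9) = P(T > 15) = e^(−0.03038·15) ≈ 0.634.

0.634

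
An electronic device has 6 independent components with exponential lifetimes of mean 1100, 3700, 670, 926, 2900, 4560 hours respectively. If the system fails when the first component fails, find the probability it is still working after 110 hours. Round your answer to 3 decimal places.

0.622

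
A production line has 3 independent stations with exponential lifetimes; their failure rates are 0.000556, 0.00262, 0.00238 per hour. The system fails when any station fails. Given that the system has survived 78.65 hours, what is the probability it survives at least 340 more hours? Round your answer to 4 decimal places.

0.1512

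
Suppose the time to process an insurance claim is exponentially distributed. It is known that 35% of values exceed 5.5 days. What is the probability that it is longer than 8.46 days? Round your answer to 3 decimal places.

e^(−λ·5.5) = 0.35 ⇒ λ = −ln(0.35)/5.5 = 0.190877.
P(X > 8.46) = e^(−0.190877·8.46) = e^(−1.6148) ≈ 0.199.

0.199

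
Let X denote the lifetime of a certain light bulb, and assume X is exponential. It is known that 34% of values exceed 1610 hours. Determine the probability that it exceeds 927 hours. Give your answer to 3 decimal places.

e^(−λ·1610) = 0.34 ⇒ λ = −ln(0.34)/1610 = 0.000670068.
P(X > 927) = e^(−0.000670068·927) = e^(−0.62115) ≈ 0.537.

0.537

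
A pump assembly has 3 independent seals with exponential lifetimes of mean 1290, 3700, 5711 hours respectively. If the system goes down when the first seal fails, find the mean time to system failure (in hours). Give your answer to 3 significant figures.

819

The first failure time is exponential with rate Σλ_i = 1/1290 + 1/3700 + 1/5711 = 0.00122056 per hour.
E[min] = 1/Σλ = 1/0.00122056 = 819.293 hours.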